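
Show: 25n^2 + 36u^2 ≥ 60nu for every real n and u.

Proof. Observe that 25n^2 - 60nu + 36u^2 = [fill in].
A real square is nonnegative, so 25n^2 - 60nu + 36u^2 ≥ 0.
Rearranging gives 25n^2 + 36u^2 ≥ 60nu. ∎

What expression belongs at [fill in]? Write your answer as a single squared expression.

(5n - 6u)^2

The leading and trailing coefficients are 5^2 and 6^2, and 60 = 2·5·6, so the trinomial is (5n - 6u)^2.
Hence 25n^2 - 60nu + 36u^2 ≥ 0.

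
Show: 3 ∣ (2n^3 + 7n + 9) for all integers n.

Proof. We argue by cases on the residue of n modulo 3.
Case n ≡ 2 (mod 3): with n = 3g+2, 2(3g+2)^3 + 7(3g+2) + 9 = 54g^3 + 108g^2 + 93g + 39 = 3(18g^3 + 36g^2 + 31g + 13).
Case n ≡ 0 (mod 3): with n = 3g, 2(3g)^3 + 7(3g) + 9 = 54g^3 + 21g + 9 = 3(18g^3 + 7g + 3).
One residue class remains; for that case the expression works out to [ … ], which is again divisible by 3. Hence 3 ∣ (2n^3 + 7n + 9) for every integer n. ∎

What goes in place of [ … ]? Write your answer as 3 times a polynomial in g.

The residues treated are {2, 0}, so the missing case is n ≡ 1 (mod 3); write n = 3g+1.
Then 2(3g+1)^3 + 7(3g+1) + 9 = 54g^3 + 54g^2 + 39g + 18 = 3(18g^3 + 18g^2 + 13g + 6).

3(18g^3 + 18g^2 + 13g + 6)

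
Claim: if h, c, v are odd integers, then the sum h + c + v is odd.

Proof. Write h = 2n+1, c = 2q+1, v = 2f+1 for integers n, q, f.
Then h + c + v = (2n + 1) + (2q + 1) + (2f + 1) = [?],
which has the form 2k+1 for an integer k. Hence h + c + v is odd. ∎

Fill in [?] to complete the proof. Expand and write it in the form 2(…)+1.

(2n + 1) + (2q + 1) + (2f + 1) = 2f + 2n + 2q + 3
= 2(f + n + q + 1) + 1.
Since f + n + q + 1 is an integer, the sum is of the form 2k+1 for an integer k.

2(f + n + q + 1) + 1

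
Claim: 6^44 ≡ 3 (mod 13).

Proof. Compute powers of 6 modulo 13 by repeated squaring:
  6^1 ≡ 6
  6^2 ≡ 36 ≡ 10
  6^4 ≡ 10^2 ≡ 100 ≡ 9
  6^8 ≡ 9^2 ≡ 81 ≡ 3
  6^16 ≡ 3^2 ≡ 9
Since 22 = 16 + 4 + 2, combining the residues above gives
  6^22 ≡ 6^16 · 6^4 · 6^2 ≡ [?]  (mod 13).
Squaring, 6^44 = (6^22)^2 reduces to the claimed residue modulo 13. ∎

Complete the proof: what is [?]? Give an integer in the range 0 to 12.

4

6^16 · 6^4 · 6^2 ≡ 9 · 9 · 10 = 810.
810 mod 13 = 4, so 6^22 ≡ 4 (mod 13).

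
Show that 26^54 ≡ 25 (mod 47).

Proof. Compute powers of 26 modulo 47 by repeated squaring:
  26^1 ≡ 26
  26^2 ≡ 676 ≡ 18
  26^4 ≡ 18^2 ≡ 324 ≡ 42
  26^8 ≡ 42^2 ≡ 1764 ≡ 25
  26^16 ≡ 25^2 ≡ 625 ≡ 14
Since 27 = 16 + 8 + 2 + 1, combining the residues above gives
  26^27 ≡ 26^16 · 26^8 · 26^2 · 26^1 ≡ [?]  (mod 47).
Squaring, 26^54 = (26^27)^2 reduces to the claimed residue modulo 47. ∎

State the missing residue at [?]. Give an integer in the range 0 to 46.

Multiply the listed residues: 14 · 25 · 18 · 26 = 350 → 6300 → 163800.
Reducing modulo 47: 163800 = 3485·47 + 5, so 26^27 ≡ 5.

5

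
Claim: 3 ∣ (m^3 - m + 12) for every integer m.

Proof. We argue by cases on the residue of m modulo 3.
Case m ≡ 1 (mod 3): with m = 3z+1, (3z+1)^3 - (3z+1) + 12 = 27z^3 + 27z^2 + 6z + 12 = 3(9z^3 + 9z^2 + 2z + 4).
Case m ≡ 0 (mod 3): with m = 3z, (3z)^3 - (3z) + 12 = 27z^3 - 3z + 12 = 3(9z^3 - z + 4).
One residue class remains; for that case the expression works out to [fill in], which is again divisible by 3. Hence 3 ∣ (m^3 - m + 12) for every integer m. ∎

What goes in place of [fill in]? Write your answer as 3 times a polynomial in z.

3(9z^3 + 18z^2 + 11z + 6)

The residues treated are {1, 0}, so the missing case is m ≡ 2 (mod 3); write m = 3z+2.
Then (3z+2)^3 - (3z+2) + 12 = 27z^3 + 54z^2 + 33z + 18 = 3(9z^3 + 18z^2 + 11z + 6).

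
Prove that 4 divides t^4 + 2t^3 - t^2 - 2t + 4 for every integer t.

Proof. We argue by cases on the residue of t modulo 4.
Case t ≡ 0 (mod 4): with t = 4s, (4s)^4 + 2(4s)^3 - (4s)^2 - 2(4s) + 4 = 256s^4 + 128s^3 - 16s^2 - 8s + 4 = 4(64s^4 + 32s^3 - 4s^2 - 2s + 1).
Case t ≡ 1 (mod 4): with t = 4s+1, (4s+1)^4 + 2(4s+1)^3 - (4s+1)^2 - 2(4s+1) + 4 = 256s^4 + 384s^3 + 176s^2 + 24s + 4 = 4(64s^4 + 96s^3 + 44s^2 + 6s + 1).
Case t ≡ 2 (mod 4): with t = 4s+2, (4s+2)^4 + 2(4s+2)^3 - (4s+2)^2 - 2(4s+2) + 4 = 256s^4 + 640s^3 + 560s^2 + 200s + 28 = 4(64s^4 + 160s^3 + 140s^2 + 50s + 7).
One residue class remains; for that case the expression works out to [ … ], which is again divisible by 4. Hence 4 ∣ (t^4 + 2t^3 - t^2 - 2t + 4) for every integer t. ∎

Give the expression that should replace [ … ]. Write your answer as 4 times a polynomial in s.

The residues treated are {0, 1, 2}, so the missing case is t ≡ 3 (mod 4); write t = 4s+3.
Then (4s+3)^4 + 2(4s+3)^3 - (4s+3)^2 - 2(4s+3) + 4 = 256s^4 + 896s^3 + 1136s^2 + 616s + 124 = 4(64s^4 + 224s^3 + 284s^2 + 154s + 31).

4(64s^4 + 224s^3 + 284s^2 + 154s + 31)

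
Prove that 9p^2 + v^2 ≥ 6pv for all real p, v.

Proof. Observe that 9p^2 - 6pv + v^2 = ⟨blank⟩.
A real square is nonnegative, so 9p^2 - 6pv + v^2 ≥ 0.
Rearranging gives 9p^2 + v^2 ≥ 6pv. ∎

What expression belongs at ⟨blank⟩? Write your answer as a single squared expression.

9p^2 - 6pv + v^2 is a perfect-square trinomial: the outer terms are (3p)^2 and (v)^2, and the cross term is -2·3p·v.
So 9p^2 - 6pv + v^2 = (3p - v)^2 ≥ 0.

(3p - v)^2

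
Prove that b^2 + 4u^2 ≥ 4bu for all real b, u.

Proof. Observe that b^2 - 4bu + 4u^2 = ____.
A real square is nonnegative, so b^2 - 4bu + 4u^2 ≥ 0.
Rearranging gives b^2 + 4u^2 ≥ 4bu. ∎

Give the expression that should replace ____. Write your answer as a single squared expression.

(b - 2u)^2

b^2 - 4bu + 4u^2 is a perfect-square trinomial: the outer terms are (b)^2 and (2u)^2, and the cross term is -2·b·2u.
So b^2 - 4bu + 4u^2 = (b - 2u)^2 ≥ 0.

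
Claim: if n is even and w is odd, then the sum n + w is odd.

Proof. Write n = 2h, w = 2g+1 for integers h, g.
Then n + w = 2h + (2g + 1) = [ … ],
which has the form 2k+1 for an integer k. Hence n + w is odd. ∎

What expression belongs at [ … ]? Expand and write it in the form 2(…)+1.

2(g + h) + 1

Expanding: 2h + (2g + 1) = 2g + 2h + 1.
Every term except the constant is even, so this is 2(g + h) + 1,
and g + h ∈ ℤ gives the required form.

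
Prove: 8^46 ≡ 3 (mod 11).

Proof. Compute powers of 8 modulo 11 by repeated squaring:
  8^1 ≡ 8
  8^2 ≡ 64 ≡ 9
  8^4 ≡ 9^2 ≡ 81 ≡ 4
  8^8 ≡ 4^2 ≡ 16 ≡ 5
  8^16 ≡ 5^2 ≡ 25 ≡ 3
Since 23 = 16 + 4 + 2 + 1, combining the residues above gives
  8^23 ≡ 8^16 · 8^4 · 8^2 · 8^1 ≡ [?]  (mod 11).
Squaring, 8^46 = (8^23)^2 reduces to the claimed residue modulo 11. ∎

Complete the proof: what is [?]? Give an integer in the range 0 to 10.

8^16 · 8^4 · 8^2 · 8^1 ≡ 3 · 4 · 9 · 8 = 864.
864 mod 11 = 6, so 8^23 ≡ 6 (mod 11).

6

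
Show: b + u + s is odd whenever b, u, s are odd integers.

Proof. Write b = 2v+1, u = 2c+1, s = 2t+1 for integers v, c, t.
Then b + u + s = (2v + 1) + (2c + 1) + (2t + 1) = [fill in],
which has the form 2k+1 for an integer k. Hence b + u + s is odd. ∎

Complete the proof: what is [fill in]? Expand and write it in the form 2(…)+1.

(2v + 1) + (2c + 1) + (2t + 1) = 2c + 2t + 2v + 3
= 2(c + t + v + 1) + 1.
Since c + t + v + 1 is an integer, the sum is of the form 2k+1 for an integer k.

2(c + t + v + 1) + 1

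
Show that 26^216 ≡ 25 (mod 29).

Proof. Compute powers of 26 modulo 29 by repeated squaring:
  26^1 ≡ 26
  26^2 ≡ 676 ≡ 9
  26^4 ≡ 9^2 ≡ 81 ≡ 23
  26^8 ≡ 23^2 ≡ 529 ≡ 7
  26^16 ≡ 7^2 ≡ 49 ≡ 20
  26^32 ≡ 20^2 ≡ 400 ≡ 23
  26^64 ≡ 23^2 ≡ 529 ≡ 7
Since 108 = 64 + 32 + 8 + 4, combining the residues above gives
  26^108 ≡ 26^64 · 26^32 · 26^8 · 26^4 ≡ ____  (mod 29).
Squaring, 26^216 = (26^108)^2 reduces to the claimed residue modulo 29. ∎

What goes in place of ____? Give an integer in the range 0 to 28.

26^64 · 26^32 · 26^8 · 26^4 ≡ 7 · 23 · 7 · 23 = 25921.
25921 mod 29 = 24, so 26^108 ≡ 24 (mod 29).

24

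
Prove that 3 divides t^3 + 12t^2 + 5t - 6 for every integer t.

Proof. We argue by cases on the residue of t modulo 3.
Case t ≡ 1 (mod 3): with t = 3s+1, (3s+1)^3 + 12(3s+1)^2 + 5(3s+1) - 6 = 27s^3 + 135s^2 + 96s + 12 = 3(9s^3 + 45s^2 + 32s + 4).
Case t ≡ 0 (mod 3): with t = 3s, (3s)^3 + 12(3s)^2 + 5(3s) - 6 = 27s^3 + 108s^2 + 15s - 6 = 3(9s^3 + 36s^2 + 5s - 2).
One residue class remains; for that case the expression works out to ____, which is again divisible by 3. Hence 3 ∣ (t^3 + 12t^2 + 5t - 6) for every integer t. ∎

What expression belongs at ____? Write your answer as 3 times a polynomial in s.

3(9s^3 + 54s^2 + 65s + 20)

Only t ≡ 2 (mod 3) is unaccounted for. Put t = 3s+2:
(3s+2)^3 + 12(3s+2)^2 + 5(3s+2) - 6 expands to 27s^3 + 162s^2 + 195s + 60,
and factoring out 3 leaves 3(9s^3 + 54s^2 + 65s + 20).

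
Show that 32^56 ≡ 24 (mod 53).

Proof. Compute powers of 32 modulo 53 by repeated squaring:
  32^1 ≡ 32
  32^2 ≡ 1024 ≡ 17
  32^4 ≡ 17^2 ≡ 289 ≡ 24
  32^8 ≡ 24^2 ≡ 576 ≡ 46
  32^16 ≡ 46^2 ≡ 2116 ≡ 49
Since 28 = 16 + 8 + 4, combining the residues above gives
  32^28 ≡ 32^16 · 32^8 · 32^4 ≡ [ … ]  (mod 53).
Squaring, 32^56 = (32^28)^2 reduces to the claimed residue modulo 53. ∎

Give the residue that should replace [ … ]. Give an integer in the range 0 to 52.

Multiply the listed residues: 49 · 46 · 24 = 2254 → 54096.
Reducing modulo 53: 54096 = 1020·53 + 36, so 32^28 ≡ 36.

36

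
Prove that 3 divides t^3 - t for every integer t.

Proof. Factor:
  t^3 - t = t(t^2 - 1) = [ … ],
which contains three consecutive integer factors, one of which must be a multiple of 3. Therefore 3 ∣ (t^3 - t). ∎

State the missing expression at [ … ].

(t - 1)t(t + 1)

t(t^2 - 1) = t(t - 1)(t + 1) = (t - 1)t(t + 1).
These three factors are consecutive integers, so their product is divisible by 3.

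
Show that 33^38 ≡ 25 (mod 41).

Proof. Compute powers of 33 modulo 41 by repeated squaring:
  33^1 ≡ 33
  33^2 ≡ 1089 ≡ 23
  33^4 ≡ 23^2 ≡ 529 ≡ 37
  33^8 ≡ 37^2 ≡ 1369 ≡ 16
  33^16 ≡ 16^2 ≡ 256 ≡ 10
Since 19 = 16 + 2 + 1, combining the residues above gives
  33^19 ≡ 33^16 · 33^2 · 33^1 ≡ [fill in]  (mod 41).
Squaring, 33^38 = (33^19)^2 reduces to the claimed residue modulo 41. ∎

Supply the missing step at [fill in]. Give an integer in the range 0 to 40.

33^16 · 33^2 · 33^1 ≡ 10 · 23 · 33 = 7590.
7590 mod 41 = 5, so 33^19 ≡ 5 (mod 41).

5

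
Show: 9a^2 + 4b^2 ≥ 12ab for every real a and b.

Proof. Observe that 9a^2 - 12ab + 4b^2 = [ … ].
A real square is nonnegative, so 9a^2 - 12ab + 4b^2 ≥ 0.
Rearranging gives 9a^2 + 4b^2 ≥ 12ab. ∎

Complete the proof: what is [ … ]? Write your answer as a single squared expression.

9a^2 - 12ab + 4b^2 is a perfect-square trinomial: the outer terms are (3a)^2 and (2b)^2, and the cross term is -2·3a·2b.
So 9a^2 - 12ab + 4b^2 = (3a - 2b)^2 ≥ 0.

(3a - 2b)^2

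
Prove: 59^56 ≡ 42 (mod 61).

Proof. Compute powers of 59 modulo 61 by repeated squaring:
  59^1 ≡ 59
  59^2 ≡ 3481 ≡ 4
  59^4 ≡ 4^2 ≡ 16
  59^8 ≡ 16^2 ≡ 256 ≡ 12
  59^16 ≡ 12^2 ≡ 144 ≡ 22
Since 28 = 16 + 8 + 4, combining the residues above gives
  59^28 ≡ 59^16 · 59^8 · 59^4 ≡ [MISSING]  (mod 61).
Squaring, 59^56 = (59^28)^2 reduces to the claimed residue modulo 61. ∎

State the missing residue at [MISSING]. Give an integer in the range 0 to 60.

Multiply the listed residues: 22 · 12 · 16 = 264 → 4224.
Reducing modulo 61: 4224 = 69·61 + 15, so 59^28 ≡ 15.

15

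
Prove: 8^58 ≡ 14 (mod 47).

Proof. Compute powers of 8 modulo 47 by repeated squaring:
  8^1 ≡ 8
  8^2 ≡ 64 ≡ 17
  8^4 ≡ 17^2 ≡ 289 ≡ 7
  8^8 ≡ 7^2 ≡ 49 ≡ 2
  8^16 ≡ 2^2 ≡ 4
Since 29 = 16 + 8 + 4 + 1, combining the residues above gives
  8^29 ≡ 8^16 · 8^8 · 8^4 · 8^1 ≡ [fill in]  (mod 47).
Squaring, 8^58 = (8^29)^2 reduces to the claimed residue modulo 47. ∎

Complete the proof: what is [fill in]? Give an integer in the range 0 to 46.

25

8^16 · 8^8 · 8^4 · 8^1 ≡ 4 · 2 · 7 · 8 = 448.
448 mod 47 = 25, so 8^29 ≡ 25 (mod 47).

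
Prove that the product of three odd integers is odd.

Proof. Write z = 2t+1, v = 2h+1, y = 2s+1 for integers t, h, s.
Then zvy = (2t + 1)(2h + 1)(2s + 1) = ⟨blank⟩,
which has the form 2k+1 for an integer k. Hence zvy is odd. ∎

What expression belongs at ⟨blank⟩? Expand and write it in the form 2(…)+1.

Expanding: (2t + 1)(2h + 1)(2s + 1) = 8hst + 4hs + 4ht + 2h + 4st + 2s + 2t + 1.
Every term except the constant is even, so this is 2(4hst + 2hs + 2ht + h + 2st + s + t) + 1,
and 4hst + 2hs + 2ht + h + 2st + s + t ∈ ℤ gives the required form.

2(4hst + 2hs + 2ht + h + 2st + s + t) + 1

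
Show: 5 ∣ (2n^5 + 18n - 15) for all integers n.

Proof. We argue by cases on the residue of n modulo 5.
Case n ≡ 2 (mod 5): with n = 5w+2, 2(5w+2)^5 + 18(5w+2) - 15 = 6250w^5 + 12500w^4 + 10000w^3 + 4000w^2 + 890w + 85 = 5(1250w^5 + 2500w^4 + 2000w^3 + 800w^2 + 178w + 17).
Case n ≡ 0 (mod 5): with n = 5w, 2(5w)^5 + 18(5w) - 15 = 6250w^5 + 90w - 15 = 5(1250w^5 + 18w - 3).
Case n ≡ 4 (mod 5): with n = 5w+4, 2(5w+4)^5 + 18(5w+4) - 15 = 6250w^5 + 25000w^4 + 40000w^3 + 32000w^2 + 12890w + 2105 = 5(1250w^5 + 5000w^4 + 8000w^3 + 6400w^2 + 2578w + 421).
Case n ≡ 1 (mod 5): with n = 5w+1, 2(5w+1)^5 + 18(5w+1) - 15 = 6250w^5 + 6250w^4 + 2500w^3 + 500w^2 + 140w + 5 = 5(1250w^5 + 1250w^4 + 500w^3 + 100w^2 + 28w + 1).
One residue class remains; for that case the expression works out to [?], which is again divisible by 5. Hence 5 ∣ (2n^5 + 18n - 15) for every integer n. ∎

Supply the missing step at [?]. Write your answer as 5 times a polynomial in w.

Only n ≡ 3 (mod 5) is unaccounted for. Put n = 5w+3:
2(5w+3)^5 + 18(5w+3) - 15 expands to 6250w^5 + 18750w^4 + 22500w^3 + 13500w^2 + 4140w + 525,
and factoring out 5 leaves 5(1250w^5 + 3750w^4 + 4500w^3 + 2700w^2 + 828w + 105).

5(1250w^5 + 3750w^4 + 4500w^3 + 2700w^2 + 828w + 105)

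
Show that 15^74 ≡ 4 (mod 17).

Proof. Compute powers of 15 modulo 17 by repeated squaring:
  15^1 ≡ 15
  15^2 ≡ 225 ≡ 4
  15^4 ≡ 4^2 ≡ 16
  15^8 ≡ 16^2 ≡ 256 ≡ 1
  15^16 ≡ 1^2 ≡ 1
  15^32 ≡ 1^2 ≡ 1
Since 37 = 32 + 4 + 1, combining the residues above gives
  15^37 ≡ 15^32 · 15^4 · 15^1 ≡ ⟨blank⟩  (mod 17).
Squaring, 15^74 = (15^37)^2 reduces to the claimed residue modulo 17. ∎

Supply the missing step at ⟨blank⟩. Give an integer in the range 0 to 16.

Multiply the listed residues: 1 · 16 · 15 = 16 → 240.
Reducing modulo 17: 240 = 14·17 + 2, so 15^37 ≡ 2.

2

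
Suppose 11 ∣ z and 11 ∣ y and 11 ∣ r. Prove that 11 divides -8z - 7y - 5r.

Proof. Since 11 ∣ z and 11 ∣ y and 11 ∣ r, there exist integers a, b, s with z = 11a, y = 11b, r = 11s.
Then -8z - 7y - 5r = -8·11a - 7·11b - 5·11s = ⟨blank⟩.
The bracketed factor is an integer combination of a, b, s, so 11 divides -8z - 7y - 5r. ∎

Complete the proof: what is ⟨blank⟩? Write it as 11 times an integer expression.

Each term has a factor of 11: -8·11a - 7·11b - 5·11s = 11·(-8a - 7b - 5s).
Since -8a - 7b - 5s is an integer, 11 ∣ (-8z - 7y - 5r).

11(-8a - 7b - 5s)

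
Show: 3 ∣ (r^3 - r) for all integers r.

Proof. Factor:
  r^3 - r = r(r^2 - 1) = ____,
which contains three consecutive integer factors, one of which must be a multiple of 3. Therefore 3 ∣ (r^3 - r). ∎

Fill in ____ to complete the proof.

r(r^2 - 1) = r(r - 1)(r + 1) = (r - 1)r(r + 1).
These three factors are consecutive integers, so their product is divisible by 3.

(r - 1)r(r + 1)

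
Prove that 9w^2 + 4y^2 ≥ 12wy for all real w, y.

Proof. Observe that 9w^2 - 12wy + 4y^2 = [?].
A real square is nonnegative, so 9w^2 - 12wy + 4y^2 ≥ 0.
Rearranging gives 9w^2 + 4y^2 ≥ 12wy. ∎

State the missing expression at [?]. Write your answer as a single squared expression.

9w^2 - 12wy + 4y^2 is a perfect-square trinomial: the outer terms are (3w)^2 and (2y)^2, and the cross term is -2·3w·2y.
So 9w^2 - 12wy + 4y^2 = (3w - 2y)^2 ≥ 0.

(3w - 2y)^2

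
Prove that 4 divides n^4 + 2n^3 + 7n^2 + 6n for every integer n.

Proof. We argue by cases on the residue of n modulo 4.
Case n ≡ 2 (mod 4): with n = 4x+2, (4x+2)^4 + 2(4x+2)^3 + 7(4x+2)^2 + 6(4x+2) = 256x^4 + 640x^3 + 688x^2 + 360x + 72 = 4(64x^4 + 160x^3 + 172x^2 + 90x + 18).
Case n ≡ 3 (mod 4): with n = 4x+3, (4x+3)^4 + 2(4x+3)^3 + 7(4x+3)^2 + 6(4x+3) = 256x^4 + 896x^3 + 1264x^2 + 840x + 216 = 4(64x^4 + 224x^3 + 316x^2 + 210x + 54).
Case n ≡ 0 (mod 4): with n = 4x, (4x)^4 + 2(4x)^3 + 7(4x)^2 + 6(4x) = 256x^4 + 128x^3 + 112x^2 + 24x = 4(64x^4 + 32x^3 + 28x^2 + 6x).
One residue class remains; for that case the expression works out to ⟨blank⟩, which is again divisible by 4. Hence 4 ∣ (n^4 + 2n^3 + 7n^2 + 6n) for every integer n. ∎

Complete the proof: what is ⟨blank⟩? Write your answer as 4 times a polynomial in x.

4(64x^4 + 96x^3 + 76x^2 + 30x + 4)

Only n ≡ 1 (mod 4) is unaccounted for. Put n = 4x+1:
(4x+1)^4 + 2(4x+1)^3 + 7(4x+1)^2 + 6(4x+1) expands to 256x^4 + 384x^3 + 304x^2 + 120x + 16,
and factoring out 4 leaves 4(64x^4 + 96x^3 + 76x^2 + 30x + 4).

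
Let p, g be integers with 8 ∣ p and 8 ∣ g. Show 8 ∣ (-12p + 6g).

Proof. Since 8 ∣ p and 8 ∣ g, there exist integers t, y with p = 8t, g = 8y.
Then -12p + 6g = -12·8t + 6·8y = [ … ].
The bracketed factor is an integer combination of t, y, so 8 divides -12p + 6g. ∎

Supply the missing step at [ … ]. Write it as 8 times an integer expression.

8(-12t + 6y)

Pull the common 8 out of every term: -12·8t + 6·8y = 8(-12t + 6y).
-12t + 6y is an integer, which exhibits the divisibility.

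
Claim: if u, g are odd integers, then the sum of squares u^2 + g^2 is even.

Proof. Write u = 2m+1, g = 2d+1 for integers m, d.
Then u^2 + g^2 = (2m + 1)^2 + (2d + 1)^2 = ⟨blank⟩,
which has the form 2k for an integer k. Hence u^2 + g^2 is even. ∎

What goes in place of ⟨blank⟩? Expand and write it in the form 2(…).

(2m + 1)^2 + (2d + 1)^2 = 4d^2 + 4d + 4m^2 + 4m + 2
= 2(2d^2 + 2d + 2m^2 + 2m + 1).
Since 2d^2 + 2d + 2m^2 + 2m + 1 is an integer, the sum of squares is of the form 2k for an integer k.

2(2d^2 + 2d + 2m^2 + 2m + 1)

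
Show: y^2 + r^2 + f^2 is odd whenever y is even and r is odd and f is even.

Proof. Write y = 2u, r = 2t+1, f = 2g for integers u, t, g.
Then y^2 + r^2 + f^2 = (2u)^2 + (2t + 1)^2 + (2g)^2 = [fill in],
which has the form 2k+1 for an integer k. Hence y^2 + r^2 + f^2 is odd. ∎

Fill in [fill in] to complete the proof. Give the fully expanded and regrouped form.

2(2g^2 + 2t^2 + 2t + 2u^2) + 1

Expanding: (2u)^2 + (2t + 1)^2 + (2g)^2 = 4g^2 + 4t^2 + 4t + 4u^2 + 1.
Every term except the constant is even, so this is 2(2g^2 + 2t^2 + 2t + 2u^2) + 1,
and 2g^2 + 2t^2 + 2t + 2u^2 ∈ ℤ gives the required form.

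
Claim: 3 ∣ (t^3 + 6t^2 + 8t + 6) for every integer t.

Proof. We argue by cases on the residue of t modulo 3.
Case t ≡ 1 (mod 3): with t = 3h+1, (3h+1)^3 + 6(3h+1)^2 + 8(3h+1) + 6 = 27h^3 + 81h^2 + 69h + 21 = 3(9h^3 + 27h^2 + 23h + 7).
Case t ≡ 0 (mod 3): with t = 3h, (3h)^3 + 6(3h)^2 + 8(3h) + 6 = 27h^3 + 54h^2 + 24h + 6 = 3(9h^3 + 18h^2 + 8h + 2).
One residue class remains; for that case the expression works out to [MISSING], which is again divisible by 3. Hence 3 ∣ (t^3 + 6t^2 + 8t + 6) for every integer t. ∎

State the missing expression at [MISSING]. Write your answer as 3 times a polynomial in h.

3(9h^3 + 36h^2 + 44h + 18)

The residues treated are {1, 0}, so the missing case is t ≡ 2 (mod 3); write t = 3h+2.
Then (3h+2)^3 + 6(3h+2)^2 + 8(3h+2) + 6 = 27h^3 + 108h^2 + 132h + 54 = 3(9h^3 + 36h^2 + 44h + 18).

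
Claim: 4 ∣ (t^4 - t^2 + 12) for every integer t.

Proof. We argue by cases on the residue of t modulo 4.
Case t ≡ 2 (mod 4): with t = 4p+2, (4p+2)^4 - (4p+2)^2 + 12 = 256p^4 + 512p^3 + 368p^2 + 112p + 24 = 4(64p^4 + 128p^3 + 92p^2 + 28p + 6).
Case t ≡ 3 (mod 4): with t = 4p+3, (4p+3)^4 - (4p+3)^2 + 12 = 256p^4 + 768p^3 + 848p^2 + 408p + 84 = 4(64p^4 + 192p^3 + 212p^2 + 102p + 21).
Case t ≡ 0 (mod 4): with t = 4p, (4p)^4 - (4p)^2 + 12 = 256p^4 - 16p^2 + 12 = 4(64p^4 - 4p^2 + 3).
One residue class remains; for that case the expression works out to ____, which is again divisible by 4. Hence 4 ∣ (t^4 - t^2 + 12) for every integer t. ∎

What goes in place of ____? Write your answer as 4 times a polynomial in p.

4(64p^4 + 64p^3 + 20p^2 + 2p + 3)

The residues treated are {2, 3, 0}, so the missing case is t ≡ 1 (mod 4); write t = 4p+1.
Then (4p+1)^4 - (4p+1)^2 + 12 = 256p^4 + 256p^3 + 80p^2 + 8p + 12 = 4(64p^4 + 64p^3 + 20p^2 + 2p + 3).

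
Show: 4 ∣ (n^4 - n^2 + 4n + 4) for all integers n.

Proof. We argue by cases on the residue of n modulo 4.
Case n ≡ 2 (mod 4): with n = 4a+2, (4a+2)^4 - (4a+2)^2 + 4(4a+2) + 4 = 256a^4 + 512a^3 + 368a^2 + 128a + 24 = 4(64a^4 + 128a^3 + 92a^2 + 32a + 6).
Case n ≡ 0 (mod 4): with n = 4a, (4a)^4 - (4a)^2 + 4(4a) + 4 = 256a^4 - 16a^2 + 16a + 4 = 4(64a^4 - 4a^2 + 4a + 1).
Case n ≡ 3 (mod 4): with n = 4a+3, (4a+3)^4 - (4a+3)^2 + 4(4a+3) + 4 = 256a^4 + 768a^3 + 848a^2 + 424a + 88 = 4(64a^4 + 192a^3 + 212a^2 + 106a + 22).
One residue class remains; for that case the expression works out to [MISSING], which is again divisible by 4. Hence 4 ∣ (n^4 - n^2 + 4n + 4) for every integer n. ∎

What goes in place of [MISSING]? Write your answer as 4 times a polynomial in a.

The residues treated are {2, 0, 3}, so the missing case is n ≡ 1 (mod 4); write n = 4a+1.
Then (4a+1)^4 - (4a+1)^2 + 4(4a+1) + 4 = 256a^4 + 256a^3 + 80a^2 + 24a + 8 = 4(64a^4 + 64a^3 + 20a^2 + 6a + 2).

4(64a^4 + 64a^3 + 20a^2 + 6a + 2)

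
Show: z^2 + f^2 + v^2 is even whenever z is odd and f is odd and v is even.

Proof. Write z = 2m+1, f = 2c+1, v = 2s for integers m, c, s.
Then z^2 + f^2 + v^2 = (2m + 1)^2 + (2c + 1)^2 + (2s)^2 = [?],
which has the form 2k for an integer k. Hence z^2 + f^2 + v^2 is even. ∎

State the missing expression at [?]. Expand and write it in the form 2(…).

(2m + 1)^2 + (2c + 1)^2 + (2s)^2 = 4c^2 + 4c + 4m^2 + 4m + 4s^2 + 2
= 2(2c^2 + 2c + 2m^2 + 2m + 2s^2 + 1).
Since 2c^2 + 2c + 2m^2 + 2m + 2s^2 + 1 is an integer, the sum of squares is of the form 2k for an integer k.

2(2c^2 + 2c + 2m^2 + 2m + 2s^2 + 1)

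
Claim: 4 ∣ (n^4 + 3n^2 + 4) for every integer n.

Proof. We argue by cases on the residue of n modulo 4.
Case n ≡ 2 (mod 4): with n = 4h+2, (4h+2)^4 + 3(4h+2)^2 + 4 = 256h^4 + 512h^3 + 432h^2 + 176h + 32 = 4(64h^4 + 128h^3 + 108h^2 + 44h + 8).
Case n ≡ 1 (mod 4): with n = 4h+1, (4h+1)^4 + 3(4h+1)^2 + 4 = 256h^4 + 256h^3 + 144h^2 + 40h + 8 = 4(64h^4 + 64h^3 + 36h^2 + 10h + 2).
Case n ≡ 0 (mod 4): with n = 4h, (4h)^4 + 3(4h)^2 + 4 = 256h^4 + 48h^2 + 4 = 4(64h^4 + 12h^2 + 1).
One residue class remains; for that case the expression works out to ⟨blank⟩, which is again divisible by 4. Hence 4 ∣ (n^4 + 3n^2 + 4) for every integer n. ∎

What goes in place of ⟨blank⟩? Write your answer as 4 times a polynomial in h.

Only n ≡ 3 (mod 4) is unaccounted for. Put n = 4h+3:
(4h+3)^4 + 3(4h+3)^2 + 4 expands to 256h^4 + 768h^3 + 912h^2 + 504h + 112,
and factoring out 4 leaves 4(64h^4 + 192h^3 + 228h^2 + 126h + 28).

4(64h^4 + 192h^3 + 228h^2 + 126h + 28)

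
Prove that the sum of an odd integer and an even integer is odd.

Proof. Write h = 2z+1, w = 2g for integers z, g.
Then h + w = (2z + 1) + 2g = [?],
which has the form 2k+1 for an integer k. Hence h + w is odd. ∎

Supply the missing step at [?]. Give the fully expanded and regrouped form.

(2z + 1) + 2g = 2g + 2z + 1
= 2(g + z) + 1.
Since g + z is an integer, the sum is of the form 2k+1 for an integer k.

2(g + z) + 1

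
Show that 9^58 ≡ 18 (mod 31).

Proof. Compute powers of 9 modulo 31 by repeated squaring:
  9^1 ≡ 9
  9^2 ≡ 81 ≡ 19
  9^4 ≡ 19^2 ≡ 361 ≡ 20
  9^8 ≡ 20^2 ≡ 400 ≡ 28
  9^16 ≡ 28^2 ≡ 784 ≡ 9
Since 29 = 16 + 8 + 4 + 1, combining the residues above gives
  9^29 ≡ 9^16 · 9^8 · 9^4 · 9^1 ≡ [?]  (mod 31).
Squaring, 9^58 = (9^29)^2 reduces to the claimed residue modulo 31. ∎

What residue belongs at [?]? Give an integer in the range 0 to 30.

9^16 · 9^8 · 9^4 · 9^1 ≡ 9 · 28 · 20 · 9 = 45360.
45360 mod 31 = 7, so 9^29 ≡ 7 (mod 31).

7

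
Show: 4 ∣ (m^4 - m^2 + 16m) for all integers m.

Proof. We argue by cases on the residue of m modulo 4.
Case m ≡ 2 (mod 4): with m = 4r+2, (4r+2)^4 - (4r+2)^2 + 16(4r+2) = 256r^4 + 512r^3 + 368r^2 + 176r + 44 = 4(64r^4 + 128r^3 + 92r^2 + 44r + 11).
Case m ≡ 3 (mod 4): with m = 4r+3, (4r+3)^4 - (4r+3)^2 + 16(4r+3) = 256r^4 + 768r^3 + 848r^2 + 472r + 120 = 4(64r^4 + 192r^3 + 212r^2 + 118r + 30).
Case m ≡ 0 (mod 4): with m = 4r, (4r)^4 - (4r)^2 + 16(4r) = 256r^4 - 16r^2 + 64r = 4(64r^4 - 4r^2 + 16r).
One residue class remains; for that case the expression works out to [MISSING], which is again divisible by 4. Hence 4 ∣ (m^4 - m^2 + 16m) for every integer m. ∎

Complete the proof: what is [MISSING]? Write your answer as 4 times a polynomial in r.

4(64r^4 + 64r^3 + 20r^2 + 18r + 4)

The residues treated are {2, 3, 0}, so the missing case is m ≡ 1 (mod 4); write m = 4r+1.
Then (4r+1)^4 - (4r+1)^2 + 16(4r+1) = 256r^4 + 256r^3 + 80r^2 + 72r + 16 = 4(64r^4 + 64r^3 + 20r^2 + 18r + 4).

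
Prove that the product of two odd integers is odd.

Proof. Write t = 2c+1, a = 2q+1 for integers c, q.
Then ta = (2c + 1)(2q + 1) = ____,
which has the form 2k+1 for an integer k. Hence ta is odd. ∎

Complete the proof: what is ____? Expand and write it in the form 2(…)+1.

2(2cq + c + q) + 1

(2c + 1)(2q + 1) = 4cq + 2c + 2q + 1
= 2(2cq + c + q) + 1.
Since 2cq + c + q is an integer, the product is of the form 2k+1 for an integer k.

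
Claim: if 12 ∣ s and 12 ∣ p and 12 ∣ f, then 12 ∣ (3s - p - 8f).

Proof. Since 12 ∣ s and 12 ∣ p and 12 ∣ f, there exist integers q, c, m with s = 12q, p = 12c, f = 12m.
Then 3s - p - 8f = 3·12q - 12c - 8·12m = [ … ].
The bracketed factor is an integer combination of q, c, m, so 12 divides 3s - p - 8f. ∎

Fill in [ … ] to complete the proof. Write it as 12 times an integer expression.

Pull the common 12 out of every term: 3·12q - 12c - 8·12m = 12(-c - 8m + 3q).
-c - 8m + 3q is an integer, which exhibits the divisibility.

12(-c - 8m + 3q)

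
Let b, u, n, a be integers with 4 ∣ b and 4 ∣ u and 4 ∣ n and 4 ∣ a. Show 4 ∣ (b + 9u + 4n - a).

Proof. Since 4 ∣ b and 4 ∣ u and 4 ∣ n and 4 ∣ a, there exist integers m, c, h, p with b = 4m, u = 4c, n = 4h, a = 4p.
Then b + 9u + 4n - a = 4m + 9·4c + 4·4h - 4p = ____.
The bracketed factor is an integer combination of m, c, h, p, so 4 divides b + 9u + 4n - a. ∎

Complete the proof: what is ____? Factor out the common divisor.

4(9c + 4h + m - p)

Pull the common 4 out of every term: 4m + 9·4c + 4·4h - 4p = 4(9c + 4h + m - p).
9c + 4h + m - p is an integer, which exhibits the divisibility.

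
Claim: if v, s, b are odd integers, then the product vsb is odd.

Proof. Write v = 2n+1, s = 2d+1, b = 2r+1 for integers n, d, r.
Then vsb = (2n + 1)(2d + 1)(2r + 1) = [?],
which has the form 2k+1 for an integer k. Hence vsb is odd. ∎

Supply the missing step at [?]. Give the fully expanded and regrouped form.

Expanding: (2n + 1)(2d + 1)(2r + 1) = 8dnr + 4dn + 4dr + 2d + 4nr + 2n + 2r + 1.
Every term except the constant is even, so this is 2(4dnr + 2dn + 2dr + d + 2nr + n + r) + 1,
and 4dnr + 2dn + 2dr + d + 2nr + n + r ∈ ℤ gives the required form.

2(4dnr + 2dn + 2dr + d + 2nr + n + r) + 1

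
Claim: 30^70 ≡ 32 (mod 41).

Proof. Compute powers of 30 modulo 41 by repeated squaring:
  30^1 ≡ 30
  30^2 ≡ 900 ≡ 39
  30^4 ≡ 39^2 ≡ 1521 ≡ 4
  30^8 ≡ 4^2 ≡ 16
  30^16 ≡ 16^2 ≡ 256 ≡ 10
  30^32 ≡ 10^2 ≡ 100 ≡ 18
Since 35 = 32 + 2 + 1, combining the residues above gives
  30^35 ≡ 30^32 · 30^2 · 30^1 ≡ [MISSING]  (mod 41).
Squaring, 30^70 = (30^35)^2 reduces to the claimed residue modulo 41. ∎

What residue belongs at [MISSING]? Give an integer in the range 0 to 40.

27

Multiply the listed residues: 18 · 39 · 30 = 702 → 21060.
Reducing modulo 41: 21060 = 513·41 + 27, so 30^35 ≡ 27.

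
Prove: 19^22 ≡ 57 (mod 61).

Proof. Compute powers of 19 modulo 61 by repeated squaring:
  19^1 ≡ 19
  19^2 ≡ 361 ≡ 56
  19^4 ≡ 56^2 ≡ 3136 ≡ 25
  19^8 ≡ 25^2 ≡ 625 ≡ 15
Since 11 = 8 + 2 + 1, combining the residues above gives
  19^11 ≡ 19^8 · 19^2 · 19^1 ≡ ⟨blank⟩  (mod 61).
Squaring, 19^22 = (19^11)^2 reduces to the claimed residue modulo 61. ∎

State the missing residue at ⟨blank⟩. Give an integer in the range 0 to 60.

39

19^8 · 19^2 · 19^1 ≡ 15 · 56 · 19 = 15960.
15960 mod 61 = 39, so 19^11 ≡ 39 (mod 61).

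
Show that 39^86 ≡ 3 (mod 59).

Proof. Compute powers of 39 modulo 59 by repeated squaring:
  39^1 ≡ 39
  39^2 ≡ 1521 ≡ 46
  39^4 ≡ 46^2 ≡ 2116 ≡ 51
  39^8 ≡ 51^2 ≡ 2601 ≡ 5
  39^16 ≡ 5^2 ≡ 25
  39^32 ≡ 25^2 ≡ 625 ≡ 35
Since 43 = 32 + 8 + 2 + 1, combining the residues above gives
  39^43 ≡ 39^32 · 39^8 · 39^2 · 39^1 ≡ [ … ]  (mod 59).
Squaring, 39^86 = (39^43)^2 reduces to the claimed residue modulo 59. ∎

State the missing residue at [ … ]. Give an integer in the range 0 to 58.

11

39^32 · 39^8 · 39^2 · 39^1 ≡ 35 · 5 · 46 · 39 = 313950.
313950 mod 59 = 11, so 39^43 ≡ 11 (mod 59).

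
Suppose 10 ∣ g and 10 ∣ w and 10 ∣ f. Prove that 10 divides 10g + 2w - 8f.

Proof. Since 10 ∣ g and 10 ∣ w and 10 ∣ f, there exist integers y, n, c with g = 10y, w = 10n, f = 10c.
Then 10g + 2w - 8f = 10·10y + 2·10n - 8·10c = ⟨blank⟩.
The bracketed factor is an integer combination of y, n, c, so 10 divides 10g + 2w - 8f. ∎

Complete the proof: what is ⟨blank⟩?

Each term has a factor of 10: 10·10y + 2·10n - 8·10c = 10·(-8c + 2n + 10y).
Since -8c + 2n + 10y is an integer, 10 ∣ (10g + 2w - 8f).

10(-8c + 2n + 10y)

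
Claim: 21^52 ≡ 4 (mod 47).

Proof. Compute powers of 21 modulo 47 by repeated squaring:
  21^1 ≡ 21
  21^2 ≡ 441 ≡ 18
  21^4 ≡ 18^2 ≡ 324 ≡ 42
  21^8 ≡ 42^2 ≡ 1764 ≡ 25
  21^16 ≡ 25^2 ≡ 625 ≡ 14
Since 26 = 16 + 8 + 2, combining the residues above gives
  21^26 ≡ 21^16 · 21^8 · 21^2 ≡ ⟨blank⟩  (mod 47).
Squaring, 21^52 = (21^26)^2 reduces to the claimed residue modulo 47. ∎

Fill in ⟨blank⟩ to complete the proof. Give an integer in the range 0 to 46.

2

21^16 · 21^8 · 21^2 ≡ 14 · 25 · 18 = 6300.
6300 mod 47 = 2, so 21^26 ≡ 2 (mod 47).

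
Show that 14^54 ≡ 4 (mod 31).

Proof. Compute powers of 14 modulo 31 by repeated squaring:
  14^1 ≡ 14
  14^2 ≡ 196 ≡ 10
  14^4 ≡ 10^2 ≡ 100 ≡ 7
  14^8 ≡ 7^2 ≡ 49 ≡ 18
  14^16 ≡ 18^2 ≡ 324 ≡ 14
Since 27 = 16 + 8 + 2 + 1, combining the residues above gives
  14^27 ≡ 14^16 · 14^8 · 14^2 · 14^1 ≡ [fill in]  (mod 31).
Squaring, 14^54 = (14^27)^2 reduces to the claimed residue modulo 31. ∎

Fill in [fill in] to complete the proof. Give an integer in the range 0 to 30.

14^16 · 14^8 · 14^2 · 14^1 ≡ 14 · 18 · 10 · 14 = 35280.
35280 mod 31 = 2, so 14^27 ≡ 2 (mod 31).

2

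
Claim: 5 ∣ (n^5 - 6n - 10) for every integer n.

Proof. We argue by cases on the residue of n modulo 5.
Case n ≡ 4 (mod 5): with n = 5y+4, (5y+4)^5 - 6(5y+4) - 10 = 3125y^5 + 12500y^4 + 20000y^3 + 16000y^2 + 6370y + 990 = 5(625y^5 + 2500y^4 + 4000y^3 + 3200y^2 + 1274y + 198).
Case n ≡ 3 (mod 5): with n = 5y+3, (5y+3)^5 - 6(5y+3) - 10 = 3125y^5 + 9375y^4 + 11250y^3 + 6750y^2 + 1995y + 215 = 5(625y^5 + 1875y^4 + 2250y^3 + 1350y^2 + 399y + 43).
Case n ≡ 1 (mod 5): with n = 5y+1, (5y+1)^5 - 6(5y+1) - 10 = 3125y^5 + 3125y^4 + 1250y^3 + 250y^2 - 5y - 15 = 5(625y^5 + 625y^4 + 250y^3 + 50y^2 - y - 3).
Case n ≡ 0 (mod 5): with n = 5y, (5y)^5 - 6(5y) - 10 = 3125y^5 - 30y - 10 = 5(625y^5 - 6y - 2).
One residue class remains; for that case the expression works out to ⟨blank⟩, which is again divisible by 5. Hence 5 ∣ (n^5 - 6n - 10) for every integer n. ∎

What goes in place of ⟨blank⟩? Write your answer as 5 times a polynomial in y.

5(625y^5 + 1250y^4 + 1000y^3 + 400y^2 + 74y + 2)

Only n ≡ 2 (mod 5) is unaccounted for. Put n = 5y+2:
(5y+2)^5 - 6(5y+2) - 10 expands to 3125y^5 + 6250y^4 + 5000y^3 + 2000y^2 + 370y + 10,
and factoring out 5 leaves 5(625y^5 + 1250y^4 + 1000y^3 + 400y^2 + 74y + 2).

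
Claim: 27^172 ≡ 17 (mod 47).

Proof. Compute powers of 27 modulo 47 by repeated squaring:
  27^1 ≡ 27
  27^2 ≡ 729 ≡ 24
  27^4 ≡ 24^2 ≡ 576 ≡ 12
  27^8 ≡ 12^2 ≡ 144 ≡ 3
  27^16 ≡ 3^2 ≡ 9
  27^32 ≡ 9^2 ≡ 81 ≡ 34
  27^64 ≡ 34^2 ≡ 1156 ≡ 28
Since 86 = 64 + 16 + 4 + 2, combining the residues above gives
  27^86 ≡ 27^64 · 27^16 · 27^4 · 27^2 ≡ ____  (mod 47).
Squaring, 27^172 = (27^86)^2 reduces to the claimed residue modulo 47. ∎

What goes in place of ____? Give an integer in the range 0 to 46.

Multiply the listed residues: 28 · 9 · 12 · 24 = 252 → 3024 → 72576.
Reducing modulo 47: 72576 = 1544·47 + 8, so 27^86 ≡ 8.

8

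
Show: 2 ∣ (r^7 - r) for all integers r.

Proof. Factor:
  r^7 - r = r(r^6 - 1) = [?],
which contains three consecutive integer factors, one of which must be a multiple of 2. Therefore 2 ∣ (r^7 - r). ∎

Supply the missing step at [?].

(r - 1)r(r + 1)(r^4 + r^2 + 1)

r^6 - 1 = (r^2 - 1)(r^4 + r^2 + 1), and r^2 - 1 = (r-1)(r+1).
So r(r^6 - 1) = (r - 1)r(r + 1)(r^4 + r^2 + 1).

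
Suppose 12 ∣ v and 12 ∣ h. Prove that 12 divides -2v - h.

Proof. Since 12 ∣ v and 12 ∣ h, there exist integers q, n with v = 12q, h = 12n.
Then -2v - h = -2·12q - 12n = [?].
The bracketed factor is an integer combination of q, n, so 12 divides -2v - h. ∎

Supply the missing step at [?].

Pull the common 12 out of every term: -2·12q - 12n = 12(-n - 2q).
-n - 2q is an integer, which exhibits the divisibility.

12(-n - 2q)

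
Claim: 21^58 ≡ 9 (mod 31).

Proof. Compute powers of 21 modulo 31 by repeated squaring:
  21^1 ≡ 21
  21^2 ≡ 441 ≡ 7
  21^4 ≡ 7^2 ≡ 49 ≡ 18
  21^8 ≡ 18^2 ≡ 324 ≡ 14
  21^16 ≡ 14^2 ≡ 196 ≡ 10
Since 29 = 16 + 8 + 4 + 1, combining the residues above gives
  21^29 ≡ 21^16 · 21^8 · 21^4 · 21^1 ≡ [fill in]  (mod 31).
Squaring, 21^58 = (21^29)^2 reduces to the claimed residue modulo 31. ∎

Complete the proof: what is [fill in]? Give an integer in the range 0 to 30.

3

21^16 · 21^8 · 21^4 · 21^1 ≡ 10 · 14 · 18 · 21 = 52920.
52920 mod 31 = 3, so 21^29 ≡ 3 (mod 31).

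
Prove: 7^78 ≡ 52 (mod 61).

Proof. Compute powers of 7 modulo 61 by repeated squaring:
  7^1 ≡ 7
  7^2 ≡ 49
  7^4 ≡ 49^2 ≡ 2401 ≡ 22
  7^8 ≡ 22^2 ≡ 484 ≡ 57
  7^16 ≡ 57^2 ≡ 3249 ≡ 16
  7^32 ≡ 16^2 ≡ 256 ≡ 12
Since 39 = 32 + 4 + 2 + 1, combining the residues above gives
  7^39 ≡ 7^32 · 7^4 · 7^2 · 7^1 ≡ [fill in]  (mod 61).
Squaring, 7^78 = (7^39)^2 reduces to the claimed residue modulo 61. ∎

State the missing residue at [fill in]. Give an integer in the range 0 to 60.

7^32 · 7^4 · 7^2 · 7^1 ≡ 12 · 22 · 49 · 7 = 90552.
90552 mod 61 = 28, so 7^39 ≡ 28 (mod 61).

28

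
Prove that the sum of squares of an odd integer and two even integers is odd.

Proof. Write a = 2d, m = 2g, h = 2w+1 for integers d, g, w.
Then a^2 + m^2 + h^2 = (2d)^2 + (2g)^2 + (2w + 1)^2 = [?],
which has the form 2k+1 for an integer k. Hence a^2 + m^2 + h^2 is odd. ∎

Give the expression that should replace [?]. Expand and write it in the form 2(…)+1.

Expanding: (2d)^2 + (2g)^2 + (2w + 1)^2 = 4d^2 + 4g^2 + 4w^2 + 4w + 1.
Every term except the constant is even, so this is 2(2d^2 + 2g^2 + 2w^2 + 2w) + 1,
and 2d^2 + 2g^2 + 2w^2 + 2w ∈ ℤ gives the required form.

2(2d^2 + 2g^2 + 2w^2 + 2w) + 1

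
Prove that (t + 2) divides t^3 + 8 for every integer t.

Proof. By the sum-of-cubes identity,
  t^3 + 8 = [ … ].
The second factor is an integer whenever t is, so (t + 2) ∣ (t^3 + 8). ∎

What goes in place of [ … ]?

a^3 + b^3 = (a + b)(a^2 - ab + b^2). With a = t, b = 2:
t^3 + 8 = (t + 2)(t^2 - 2t + 4).

(t + 2)(t^2 - 2t + 4)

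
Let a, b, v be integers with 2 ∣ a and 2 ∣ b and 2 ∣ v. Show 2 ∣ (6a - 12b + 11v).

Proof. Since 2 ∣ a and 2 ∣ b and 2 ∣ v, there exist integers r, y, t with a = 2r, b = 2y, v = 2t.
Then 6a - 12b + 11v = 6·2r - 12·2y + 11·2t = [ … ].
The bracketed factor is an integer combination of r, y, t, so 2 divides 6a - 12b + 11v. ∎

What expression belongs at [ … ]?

Pull the common 2 out of every term: 6·2r - 12·2y + 11·2t = 2(6r + 11t - 12y).
6r + 11t - 12y is an integer, which exhibits the divisibility.

2(6r + 11t - 12y)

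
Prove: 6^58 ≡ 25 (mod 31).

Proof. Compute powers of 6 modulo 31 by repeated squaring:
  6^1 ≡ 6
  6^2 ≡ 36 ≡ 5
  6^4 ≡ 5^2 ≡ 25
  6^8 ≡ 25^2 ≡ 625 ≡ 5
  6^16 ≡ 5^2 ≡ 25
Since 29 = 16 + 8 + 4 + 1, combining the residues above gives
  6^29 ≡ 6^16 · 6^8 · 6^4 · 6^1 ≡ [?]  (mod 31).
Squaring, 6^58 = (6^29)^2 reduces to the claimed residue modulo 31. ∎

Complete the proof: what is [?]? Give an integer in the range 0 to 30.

26

6^16 · 6^8 · 6^4 · 6^1 ≡ 25 · 5 · 25 · 6 = 18750.
18750 mod 31 = 26, so 6^29 ≡ 26 (mod 31).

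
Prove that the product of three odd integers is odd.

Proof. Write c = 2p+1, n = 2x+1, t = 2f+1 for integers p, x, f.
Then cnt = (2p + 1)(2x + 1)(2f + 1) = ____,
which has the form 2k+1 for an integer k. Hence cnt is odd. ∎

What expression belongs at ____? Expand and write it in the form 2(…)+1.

(2p + 1)(2x + 1)(2f + 1) = 8fpx + 4fp + 4fx + 2f + 4px + 2p + 2x + 1
= 2(4fpx + 2fp + 2fx + f + 2px + p + x) + 1.
Since 4fpx + 2fp + 2fx + f + 2px + p + x is an integer, the product is of the form 2k+1 for an integer k.

2(4fpx + 2fp + 2fx + f + 2px + p + x) + 1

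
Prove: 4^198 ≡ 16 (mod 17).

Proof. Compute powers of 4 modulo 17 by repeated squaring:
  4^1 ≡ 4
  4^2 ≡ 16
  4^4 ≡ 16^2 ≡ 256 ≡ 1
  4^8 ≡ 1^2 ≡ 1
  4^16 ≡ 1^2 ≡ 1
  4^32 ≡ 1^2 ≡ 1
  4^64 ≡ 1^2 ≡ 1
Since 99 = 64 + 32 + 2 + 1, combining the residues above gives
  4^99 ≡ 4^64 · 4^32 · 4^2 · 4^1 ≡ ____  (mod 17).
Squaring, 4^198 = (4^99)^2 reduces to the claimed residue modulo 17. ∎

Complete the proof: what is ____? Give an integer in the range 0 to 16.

13

Multiply the listed residues: 1 · 1 · 16 · 4 = 1 → 16 → 64.
Reducing modulo 17: 64 = 3·17 + 13, so 4^99 ≡ 13.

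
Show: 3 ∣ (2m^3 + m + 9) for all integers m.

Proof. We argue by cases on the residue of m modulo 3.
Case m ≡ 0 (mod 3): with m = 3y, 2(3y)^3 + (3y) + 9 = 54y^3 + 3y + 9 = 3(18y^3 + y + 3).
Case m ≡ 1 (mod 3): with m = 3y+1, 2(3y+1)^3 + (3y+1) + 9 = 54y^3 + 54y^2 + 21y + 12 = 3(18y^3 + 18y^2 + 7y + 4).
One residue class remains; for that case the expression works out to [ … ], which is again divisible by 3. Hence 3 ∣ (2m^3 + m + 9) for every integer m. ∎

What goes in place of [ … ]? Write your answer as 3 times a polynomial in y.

Only m ≡ 2 (mod 3) is unaccounted for. Put m = 3y+2:
2(3y+2)^3 + (3y+2) + 9 expands to 54y^3 + 108y^2 + 75y + 27,
and factoring out 3 leaves 3(18y^3 + 36y^2 + 25y + 9).

3(18y^3 + 36y^2 + 25y + 9)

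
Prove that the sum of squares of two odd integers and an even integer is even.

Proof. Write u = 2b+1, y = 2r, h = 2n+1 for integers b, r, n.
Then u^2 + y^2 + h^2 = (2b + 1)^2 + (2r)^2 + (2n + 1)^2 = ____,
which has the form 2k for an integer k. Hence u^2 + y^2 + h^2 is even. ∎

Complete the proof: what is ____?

2(2b^2 + 2b + 2n^2 + 2n + 2r^2 + 1)

Expanding: (2b + 1)^2 + (2r)^2 + (2n + 1)^2 = 4b^2 + 4b + 4n^2 + 4n + 4r^2 + 2.
Every term is even; pulling out the factor of 2 gives 2(2b^2 + 2b + 2n^2 + 2n + 2r^2 + 1).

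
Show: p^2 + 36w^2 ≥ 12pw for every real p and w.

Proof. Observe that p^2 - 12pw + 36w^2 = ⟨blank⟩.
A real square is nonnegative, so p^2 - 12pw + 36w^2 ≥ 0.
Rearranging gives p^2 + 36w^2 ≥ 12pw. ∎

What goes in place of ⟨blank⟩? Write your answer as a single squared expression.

p^2 - 12pw + 36w^2 is a perfect-square trinomial: the outer terms are (p)^2 and (6w)^2, and the cross term is -2·p·6w.
So p^2 - 12pw + 36w^2 = (p - 6w)^2 ≥ 0.

(p - 6w)^2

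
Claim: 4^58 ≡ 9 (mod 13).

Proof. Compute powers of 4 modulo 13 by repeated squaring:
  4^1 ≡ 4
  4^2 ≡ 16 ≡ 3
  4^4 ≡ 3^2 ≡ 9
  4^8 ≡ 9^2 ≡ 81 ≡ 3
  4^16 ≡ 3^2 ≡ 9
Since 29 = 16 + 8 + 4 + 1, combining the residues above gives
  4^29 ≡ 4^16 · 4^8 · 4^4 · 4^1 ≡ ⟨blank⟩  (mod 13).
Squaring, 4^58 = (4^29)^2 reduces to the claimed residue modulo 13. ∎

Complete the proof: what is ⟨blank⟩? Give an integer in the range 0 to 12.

10

Multiply the listed residues: 9 · 3 · 9 · 4 = 27 → 243 → 972.
Reducing modulo 13: 972 = 74·13 + 10, so 4^29 ≡ 10.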